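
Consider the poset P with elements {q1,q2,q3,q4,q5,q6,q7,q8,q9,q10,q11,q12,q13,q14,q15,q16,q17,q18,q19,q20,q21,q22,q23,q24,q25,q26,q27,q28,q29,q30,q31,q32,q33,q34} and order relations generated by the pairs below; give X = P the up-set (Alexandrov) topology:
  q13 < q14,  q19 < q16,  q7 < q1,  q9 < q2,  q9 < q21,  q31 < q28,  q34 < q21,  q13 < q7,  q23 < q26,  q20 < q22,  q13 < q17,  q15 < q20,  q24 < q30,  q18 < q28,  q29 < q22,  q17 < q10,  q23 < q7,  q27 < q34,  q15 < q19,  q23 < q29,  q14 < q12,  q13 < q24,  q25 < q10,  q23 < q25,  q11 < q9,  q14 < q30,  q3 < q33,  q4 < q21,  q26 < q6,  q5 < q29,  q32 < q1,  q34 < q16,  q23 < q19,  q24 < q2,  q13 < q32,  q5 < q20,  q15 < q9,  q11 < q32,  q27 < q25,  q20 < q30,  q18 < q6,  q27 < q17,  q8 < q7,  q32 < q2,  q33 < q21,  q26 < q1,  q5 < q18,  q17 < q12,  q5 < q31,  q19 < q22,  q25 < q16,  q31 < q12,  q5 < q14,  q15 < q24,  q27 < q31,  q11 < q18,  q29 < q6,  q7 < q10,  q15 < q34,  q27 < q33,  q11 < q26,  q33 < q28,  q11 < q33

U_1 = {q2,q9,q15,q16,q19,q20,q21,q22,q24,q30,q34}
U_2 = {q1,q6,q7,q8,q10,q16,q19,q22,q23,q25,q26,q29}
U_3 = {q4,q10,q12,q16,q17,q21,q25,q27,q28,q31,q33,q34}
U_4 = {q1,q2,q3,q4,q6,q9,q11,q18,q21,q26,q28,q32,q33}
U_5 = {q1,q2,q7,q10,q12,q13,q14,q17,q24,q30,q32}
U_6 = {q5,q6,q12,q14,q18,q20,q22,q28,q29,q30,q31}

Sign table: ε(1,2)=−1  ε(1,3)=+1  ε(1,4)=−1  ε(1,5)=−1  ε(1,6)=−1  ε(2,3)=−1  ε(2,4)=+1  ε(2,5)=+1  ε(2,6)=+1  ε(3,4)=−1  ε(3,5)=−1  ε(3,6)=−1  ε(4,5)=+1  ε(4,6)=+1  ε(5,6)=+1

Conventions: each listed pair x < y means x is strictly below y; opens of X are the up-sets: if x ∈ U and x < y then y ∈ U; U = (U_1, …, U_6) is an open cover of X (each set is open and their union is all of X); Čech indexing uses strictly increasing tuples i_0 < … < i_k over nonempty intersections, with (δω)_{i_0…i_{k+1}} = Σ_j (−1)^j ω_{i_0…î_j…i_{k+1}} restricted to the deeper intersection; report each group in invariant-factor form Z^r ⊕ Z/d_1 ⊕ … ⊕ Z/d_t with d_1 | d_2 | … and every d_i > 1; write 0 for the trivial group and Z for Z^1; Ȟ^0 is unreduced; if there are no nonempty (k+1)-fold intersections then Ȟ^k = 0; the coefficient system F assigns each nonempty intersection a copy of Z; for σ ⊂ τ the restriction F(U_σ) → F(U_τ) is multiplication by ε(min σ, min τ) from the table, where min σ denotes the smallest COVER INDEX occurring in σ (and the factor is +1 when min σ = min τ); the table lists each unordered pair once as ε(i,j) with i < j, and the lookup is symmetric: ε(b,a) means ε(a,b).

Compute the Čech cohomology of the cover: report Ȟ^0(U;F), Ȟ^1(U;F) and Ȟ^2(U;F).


Ȟ^0 ≅ Z; Ȟ^1 ≅ 0; Ȟ^2 ≅ Z/2

cover nerve:
  U12={q16,q19,q22} U13={q16,q21,q34} U14={q2,q9,q21} U15={q2,q24,q30} U16={q20,q22,q30} U23={q10,q16,q25} U24={q1,q6,q26} U25={q1,q7,q10} U26={q6,q22,q29} U34={q4,q21,q28,q33} U35={q10,q12,q17} U36={q12,q28,q31} U45={q1,q2,q32} U46={q6,q18,q28} U56={q12,q14,q30}
  U123={q16} U126={q22} U134={q21} U145={q2} U156={q30} U235={q10} U245={q1} U246={q6} U346={q28} U356={q12}
C dims 6,15,10; δ0: rk 5, SNF 1^5; δ1: rk 10, SNF 1^9·2
Ȟ^0: (6−5)−0=1 ⇒ Z
Ȟ^1: (15−10)−5=0 ⇒ 0
Ȟ^2: (10−0)−10=0 plus torsion [2] ⇒ Z/2


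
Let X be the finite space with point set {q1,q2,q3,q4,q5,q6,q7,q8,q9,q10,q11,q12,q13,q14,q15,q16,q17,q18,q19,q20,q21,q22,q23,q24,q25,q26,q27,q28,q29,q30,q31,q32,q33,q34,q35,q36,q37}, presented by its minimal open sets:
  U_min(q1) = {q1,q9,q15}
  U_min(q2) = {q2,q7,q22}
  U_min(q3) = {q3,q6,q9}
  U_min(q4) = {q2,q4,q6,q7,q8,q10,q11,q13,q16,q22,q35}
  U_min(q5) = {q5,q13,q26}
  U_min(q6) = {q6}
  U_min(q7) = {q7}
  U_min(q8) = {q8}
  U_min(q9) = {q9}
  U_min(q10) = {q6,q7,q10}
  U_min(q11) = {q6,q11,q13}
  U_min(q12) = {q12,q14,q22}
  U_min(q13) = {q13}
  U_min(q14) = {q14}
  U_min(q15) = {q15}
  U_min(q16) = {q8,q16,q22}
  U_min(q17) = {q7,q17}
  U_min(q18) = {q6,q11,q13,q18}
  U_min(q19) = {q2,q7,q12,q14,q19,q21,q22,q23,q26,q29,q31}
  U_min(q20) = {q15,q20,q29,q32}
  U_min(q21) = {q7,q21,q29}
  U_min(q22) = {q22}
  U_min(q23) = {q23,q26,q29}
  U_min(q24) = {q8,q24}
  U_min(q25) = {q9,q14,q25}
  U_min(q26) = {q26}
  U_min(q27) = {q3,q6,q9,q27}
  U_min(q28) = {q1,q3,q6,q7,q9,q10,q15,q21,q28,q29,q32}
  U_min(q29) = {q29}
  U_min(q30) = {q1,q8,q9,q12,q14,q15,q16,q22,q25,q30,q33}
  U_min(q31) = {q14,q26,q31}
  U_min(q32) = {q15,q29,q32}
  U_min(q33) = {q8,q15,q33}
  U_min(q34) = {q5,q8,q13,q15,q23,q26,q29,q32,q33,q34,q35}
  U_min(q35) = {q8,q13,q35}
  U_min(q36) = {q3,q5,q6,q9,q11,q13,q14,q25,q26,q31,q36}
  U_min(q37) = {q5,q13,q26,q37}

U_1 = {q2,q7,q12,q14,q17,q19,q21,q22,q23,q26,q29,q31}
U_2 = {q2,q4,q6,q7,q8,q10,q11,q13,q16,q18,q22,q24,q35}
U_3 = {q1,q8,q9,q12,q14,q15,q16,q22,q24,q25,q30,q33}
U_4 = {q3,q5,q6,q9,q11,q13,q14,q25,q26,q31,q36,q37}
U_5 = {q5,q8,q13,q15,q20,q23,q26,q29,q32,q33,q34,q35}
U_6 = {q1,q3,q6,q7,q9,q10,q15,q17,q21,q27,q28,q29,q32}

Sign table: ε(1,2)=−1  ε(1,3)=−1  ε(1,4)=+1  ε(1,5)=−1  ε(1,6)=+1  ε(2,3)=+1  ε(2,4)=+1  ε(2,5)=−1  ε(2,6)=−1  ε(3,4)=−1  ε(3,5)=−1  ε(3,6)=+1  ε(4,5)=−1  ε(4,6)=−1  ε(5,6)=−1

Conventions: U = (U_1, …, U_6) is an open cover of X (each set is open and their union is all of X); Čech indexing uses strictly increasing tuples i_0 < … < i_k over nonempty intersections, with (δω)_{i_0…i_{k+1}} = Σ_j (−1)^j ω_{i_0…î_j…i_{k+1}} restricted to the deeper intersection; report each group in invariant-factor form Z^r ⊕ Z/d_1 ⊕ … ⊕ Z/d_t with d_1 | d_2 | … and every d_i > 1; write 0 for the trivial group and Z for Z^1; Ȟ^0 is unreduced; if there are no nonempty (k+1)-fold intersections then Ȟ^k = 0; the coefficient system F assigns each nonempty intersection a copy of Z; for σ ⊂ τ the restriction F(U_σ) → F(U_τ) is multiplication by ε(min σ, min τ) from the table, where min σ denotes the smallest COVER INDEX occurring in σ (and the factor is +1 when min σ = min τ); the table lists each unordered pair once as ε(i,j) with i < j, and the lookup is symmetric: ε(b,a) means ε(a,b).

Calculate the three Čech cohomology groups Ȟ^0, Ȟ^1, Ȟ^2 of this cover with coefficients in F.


Ȟ^0 ≅ 0, Ȟ^1 ≅ Z/2 and Ȟ^2 ≅ Z

nerve of the cover:
  U12={q2,q7,q22} U13={q12,q14,q22} U14={q14,q26,q31} U15={q23,q26,q29} U16={q7,q17,q21,q29} U23={q8,q16,q22,q24} U24={q6,q11,q13} U25={q8,q13,q35} U26={q6,q7,q10} U34={q9,q14,q25} U35={q8,q15,q33} U36={q1,q9,q15} U45={q5,q13,q26} U46={q3,q6,q9} U56={q15,q29,q32}
  U123={q22} U126={q7} U134={q14} U145={q26} U156={q29} U235={q8} U245={q13} U246={q6} U346={q9} U356={q15}
C dims 6,15,10; δ0: rk 6, SNF 1^5·2; δ1: rk 9, SNF 1^9
Ȟ^0 = (6 − 6) − 0 = 0, so Ȟ^0 ≅ 0
Ȟ^1 = (15 − 9) − 6 = 0 plus torsion [2], so Ȟ^1 ≅ Z/2
Ȟ^2 = (10 − 0) − 9 = 1, so Ȟ^2 ≅ Z


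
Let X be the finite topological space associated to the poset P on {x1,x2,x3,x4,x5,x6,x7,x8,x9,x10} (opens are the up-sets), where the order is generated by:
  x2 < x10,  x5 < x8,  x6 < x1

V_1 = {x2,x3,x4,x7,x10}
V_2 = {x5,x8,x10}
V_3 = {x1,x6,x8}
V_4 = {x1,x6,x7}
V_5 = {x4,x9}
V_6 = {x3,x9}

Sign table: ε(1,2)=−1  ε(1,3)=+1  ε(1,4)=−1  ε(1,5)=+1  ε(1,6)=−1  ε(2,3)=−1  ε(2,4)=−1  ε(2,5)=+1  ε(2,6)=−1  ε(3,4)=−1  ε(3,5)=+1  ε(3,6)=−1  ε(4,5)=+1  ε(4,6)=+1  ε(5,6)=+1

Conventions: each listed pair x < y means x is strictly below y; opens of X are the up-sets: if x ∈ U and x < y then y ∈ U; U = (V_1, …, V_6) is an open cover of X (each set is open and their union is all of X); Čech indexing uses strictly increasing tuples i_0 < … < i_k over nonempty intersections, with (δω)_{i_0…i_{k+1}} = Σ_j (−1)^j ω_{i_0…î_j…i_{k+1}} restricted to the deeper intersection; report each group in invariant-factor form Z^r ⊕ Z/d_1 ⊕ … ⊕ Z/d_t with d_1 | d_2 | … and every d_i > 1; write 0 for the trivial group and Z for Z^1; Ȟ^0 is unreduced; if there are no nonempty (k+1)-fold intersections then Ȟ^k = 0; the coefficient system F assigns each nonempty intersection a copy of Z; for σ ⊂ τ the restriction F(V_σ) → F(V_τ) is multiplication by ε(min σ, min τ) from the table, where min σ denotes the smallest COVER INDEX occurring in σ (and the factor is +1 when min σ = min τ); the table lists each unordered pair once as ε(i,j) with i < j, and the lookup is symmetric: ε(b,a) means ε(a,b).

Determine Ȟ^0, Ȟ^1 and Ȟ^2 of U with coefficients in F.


Ȟ^0(U;F) ≅ 0, Ȟ^1(U;F) ≅ Z ⊕ Z/2 and Ȟ^2(U;F) ≅ 0

nonempty overlaps:
  V12={x10} V14={x7} V15={x4} V16={x3} V23={x8} V34={x1,x6} V56={x9}
C dims 6,7; δ0: rk 6, SNF 1^5·2
degree 0: 6−6−0 = 0 → Ȟ^0 ≅ 0
degree 1: 7−0−6 = 1 plus torsion [2] → Ȟ^1 ≅ Z ⊕ Z/2
degree 2: 0−0−0 = 0 → Ȟ^2 ≅ 0


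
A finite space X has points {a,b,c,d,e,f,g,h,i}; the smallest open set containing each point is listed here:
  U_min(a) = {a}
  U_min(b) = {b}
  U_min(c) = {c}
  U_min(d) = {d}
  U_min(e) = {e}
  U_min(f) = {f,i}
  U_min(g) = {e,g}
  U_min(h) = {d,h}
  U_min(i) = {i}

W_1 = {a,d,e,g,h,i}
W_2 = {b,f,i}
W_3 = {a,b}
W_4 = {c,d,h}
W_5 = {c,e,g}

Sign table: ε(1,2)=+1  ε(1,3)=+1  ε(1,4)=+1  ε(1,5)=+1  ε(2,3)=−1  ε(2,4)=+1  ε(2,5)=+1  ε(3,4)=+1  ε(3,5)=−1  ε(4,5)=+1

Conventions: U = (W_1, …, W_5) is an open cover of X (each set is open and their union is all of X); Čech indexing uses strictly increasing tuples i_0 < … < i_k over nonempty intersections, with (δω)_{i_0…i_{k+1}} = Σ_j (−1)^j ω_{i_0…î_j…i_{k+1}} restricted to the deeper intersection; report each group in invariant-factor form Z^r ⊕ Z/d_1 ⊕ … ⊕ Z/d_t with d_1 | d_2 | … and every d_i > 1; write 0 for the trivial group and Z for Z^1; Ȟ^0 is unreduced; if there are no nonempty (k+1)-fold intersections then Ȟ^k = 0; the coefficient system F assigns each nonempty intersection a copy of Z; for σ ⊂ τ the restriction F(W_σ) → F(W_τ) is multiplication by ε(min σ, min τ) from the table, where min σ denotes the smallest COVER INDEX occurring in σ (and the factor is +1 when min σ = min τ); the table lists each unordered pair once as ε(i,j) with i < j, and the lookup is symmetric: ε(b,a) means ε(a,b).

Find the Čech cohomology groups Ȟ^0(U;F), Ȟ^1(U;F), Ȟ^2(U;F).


nonempty overlaps:
  W12={i} W13={a} W14={d,h} W15={e,g} W23={b} W45={c}
C dims 5,6; δ0: rk 5, SNF 1^4·2
degree 0: 5−5−0 = 0 → Ȟ^0 ≅ 0
degree 1: 6−0−5 = 1 plus torsion [2] → Ȟ^1 ≅ Z ⊕ Z/2
degree 2: 0−0−0 = 0 → Ȟ^2 ≅ 0

Ȟ^0(U;F) ≅ 0, Ȟ^1(U;F) ≅ Z ⊕ Z/2 and Ȟ^2(U;F) ≅ 0


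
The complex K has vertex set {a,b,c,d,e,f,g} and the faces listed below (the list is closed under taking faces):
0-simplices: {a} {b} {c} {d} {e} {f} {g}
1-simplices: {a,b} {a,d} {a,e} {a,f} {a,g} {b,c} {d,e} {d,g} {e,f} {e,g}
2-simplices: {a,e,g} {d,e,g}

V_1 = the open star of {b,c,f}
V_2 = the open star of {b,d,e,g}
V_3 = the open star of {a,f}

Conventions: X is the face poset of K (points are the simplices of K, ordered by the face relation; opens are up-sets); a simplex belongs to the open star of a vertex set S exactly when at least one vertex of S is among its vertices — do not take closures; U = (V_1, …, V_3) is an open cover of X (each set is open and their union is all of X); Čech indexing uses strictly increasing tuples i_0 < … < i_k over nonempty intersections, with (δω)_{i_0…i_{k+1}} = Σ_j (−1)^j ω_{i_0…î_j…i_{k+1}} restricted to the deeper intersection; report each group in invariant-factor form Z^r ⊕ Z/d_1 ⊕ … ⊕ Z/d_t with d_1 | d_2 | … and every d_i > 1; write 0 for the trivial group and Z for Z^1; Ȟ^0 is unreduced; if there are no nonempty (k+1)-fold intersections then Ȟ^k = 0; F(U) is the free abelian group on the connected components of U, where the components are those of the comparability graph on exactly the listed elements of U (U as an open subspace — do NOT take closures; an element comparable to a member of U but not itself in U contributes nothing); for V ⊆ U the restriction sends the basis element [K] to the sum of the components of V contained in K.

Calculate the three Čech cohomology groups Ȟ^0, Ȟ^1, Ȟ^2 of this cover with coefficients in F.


intersection data:
  V1={{b},{c},{f},{a,b},{a,f},{b,c},{e,f}} V2={{b},{d},{e},{g},{a,b},{a,d},{a,e},{a,g},{b,c},{d,e},{d,g},{e,f},{e,g},{a,e,g},{d,e,g}} V3={{a},{f},{a,b},{a,d},{a,e},{a,f},{a,g},{e,f},{a,e,g}}
  V12={{b},{a,b},{b,c},{e,f}} V13={{f},{a,b},{a,f},{e,f}} V23={{a,b},{a,d},{a,e},{a,g},{e,f},{a,e,g}}
  V123={{a,b},{e,f}}
components per intersection:
  V1: {{b},{c},{a,b},{b,c}} {{f},{a,f},{e,f}}
  V2: {{b},{a,b},{b,c}} {{d},{e},{g},{a,d},{a,e},{a,g},{d,e},{d,g},{e,f},{e,g},{a,e,g},{d,e,g}}
  V3: {{a},{f},{a,b},{a,d},{a,e},{a,f},{a,g},{e,f},{a,e,g}}
  V12: {{b},{a,b},{b,c}} {{e,f}}
  V13: {{f},{a,f},{e,f}} {{a,b}}
  V23: {{a,b}} {{a,d}} {{a,e},{a,g},{a,e,g}} {{e,f}}
  V123: {{a,b}} {{e,f}}
C dims 5,8,2; δ0: rk 4, SNF 1^4; δ1: rk 2, SNF 1^2
Ȟ^0 = (5 − 4) − 0 = 1, so Ȟ^0 ≅ Z
Ȟ^1 = (8 − 2) − 4 = 2, so Ȟ^1 ≅ Z^2
Ȟ^2 = (2 − 0) − 2 = 0, so Ȟ^2 ≅ 0

Ȟ^0 ≅ Z, Ȟ^1 ≅ Z^2, Ȟ^2 ≅ 0


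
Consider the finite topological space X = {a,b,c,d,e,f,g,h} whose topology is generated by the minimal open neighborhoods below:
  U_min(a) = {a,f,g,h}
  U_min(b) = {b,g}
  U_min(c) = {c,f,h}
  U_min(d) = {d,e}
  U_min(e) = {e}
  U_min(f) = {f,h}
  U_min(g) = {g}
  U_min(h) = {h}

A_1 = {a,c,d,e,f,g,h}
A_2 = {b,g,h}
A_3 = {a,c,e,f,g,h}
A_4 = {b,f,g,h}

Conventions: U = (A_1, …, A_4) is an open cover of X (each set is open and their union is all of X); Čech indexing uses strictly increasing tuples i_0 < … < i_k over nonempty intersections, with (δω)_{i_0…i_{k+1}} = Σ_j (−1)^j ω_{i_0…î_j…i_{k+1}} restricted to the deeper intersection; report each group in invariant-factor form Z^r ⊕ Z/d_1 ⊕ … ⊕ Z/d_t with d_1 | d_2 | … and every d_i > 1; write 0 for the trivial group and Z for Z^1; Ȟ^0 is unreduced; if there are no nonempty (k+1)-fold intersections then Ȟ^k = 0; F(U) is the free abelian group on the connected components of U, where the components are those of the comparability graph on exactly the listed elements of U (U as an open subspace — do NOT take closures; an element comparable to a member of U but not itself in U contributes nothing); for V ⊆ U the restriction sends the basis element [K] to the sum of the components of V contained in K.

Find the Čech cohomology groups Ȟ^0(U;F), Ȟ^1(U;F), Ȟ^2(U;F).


Ȟ^0 = Z^2,  Ȟ^1 = 0,  Ȟ^2 = 0

cover nerve:
  A12={g,h} A13={a,c,e,f,g,h} A14={f,g,h} A23={g,h} A24={b,g,h} A34={f,g,h}
  A123={g,h} A124={g,h} A134={f,g,h} A234={g,h}
  A1234={g,h}
components per intersection:
  A1: {a,c,f,g,h} {d,e}
  A2: {b,g} {h}
  A3: {a,c,f,g,h} {e}
  A4: {b,g} {f,h}
  A12: {g} {h}
  A13: {a,c,f,g,h} {e}
  A14: {f,h} {g}
  A23: {g} {h}
  A24: {b,g} {h}
  A34: {f,h} {g}
  A123: {g} {h}
  A124: {g} {h}
  A134: {f,h} {g}
  A234: {g} {h}
  A1234: {g} {h}
C dims 8,12,8,2; δ0: rk 6, SNF 1^6; δ1: rk 6, SNF 1^6; δ2: rk 2, SNF 1^2
Ȟ^0: (8−6)−0=2 ⇒ Z^2
Ȟ^1: (12−6)−6=0 ⇒ 0
Ȟ^2: (8−2)−6=0 ⇒ 0


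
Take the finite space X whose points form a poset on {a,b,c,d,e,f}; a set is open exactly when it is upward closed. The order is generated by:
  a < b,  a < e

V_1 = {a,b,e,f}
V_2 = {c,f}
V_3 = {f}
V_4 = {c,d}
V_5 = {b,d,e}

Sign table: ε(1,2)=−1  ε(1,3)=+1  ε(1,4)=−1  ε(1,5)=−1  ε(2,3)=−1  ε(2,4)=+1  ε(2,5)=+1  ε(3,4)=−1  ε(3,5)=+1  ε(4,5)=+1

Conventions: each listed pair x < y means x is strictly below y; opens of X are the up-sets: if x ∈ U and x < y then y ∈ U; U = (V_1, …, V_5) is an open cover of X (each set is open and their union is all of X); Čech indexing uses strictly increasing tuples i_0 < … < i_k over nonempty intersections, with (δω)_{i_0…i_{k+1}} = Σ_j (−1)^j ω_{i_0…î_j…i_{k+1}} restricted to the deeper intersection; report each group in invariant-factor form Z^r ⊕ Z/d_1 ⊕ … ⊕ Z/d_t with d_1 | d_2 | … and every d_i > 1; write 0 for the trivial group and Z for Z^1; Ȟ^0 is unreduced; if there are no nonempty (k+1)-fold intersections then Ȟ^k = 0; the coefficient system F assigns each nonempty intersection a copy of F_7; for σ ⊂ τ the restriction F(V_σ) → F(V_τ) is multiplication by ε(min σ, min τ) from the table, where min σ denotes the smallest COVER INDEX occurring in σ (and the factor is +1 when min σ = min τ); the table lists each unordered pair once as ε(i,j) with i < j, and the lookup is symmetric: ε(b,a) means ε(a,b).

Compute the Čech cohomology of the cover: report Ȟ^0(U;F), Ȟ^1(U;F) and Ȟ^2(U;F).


nerve simplices:
  V12={f} V13={f} V15={b,e} V23={f} V24={c} V45={d}
  V123={f}
C dims 5,6,1; δ0: rk_F7 4; δ1: rk_F7 1
degree 0: 5−4−0 = 1 → Ȟ^0 ≅ Z/7
degree 1: 6−1−4 = 1 → Ȟ^1 ≅ Z/7
degree 2: 1−0−1 = 0 → Ȟ^2 ≅ 0

Ȟ^0 ≅ Z/7,  Ȟ^1 ≅ Z/7,  Ȟ^2 ≅ 0


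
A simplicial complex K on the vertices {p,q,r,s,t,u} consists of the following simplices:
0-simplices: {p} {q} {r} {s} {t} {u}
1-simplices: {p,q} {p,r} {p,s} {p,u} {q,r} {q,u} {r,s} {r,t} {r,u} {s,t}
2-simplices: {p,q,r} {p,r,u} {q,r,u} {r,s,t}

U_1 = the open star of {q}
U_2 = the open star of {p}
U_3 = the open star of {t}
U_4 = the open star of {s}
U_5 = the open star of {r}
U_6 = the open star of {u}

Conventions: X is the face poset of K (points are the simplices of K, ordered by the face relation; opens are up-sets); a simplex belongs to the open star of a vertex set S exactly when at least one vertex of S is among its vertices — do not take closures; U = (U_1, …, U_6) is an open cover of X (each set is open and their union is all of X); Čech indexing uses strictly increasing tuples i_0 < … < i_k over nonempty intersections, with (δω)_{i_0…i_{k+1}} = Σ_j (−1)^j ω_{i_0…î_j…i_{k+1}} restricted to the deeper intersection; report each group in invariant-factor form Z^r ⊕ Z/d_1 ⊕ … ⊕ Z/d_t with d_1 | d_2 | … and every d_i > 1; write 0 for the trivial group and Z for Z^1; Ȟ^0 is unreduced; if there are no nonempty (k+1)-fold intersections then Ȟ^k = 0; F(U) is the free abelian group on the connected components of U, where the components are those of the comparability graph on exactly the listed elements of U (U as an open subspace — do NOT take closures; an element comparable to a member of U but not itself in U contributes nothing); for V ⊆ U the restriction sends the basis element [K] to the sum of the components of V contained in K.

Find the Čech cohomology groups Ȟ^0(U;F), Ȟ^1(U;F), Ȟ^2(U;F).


Ȟ^0(U;F) ≅ Z; Ȟ^1(U;F) ≅ Z; Ȟ^2(U;F) ≅ 0

nonempty overlaps:
  U1={{q},{p,q},{q,r},{q,u},{p,q,r},{q,r,u}} U2={{p},{p,q},{p,r},{p,s},{p,u},{p,q,r},{p,r,u}} U3={{t},{r,t},{s,t},{r,s,t}} U4={{s},{p,s},{r,s},{s,t},{r,s,t}} U5={{r},{p,r},{q,r},{r,s},{r,t},{r,u},{p,q,r},{p,r,u},{q,r,u},{r,s,t}} U6={{u},{p,u},{q,u},{r,u},{p,r,u},{q,r,u}}
  U12={{p,q},{p,q,r}} U15={{q,r},{p,q,r},{q,r,u}} U16={{q,u},{q,r,u}} U24={{p,s}} U25={{p,r},{p,q,r},{p,r,u}} U26={{p,u},{p,r,u}} U34={{s,t},{r,s,t}} U35={{r,t},{r,s,t}} U45={{r,s},{r,s,t}} U56={{r,u},{p,r,u},{q,r,u}}
  U125={{p,q,r}} U156={{q,r,u}} U256={{p,r,u}} U345={{r,s,t}}
components per intersection:
  U1: {{q},{p,q},{q,r},{q,u},{p,q,r},{q,r,u}}
  U2: {{p},{p,q},{p,r},{p,s},{p,u},{p,q,r},{p,r,u}}
  U3: {{t},{r,t},{s,t},{r,s,t}}
  U4: {{s},{p,s},{r,s},{s,t},{r,s,t}}
  U5: {{r},{p,r},{q,r},{r,s},{r,t},{r,u},{p,q,r},{p,r,u},{q,r,u},{r,s,t}}
  U6: {{u},{p,u},{q,u},{r,u},{p,r,u},{q,r,u}}
  U12: {{p,q},{p,q,r}}
  U15: {{q,r},{p,q,r},{q,r,u}}
  U16: {{q,u},{q,r,u}}
  U24: {{p,s}}
  U25: {{p,r},{p,q,r},{p,r,u}}
  U26: {{p,u},{p,r,u}}
  U34: {{s,t},{r,s,t}}
  U35: {{r,t},{r,s,t}}
  U45: {{r,s},{r,s,t}}
  U56: {{r,u},{p,r,u},{q,r,u}}
  U125: {{p,q,r}}
  U156: {{q,r,u}}
  U256: {{p,r,u}}
  U345: {{r,s,t}}
C dims 6,10,4; δ0: rk 5, SNF 1^5; δ1: rk 4, SNF 1^4
degree 0: 6−5−0 = 1 → Ȟ^0 ≅ Z
degree 1: 10−4−5 = 1 → Ȟ^1 ≅ Z
degree 2: 4−0−4 = 0 → Ȟ^2 ≅ 0


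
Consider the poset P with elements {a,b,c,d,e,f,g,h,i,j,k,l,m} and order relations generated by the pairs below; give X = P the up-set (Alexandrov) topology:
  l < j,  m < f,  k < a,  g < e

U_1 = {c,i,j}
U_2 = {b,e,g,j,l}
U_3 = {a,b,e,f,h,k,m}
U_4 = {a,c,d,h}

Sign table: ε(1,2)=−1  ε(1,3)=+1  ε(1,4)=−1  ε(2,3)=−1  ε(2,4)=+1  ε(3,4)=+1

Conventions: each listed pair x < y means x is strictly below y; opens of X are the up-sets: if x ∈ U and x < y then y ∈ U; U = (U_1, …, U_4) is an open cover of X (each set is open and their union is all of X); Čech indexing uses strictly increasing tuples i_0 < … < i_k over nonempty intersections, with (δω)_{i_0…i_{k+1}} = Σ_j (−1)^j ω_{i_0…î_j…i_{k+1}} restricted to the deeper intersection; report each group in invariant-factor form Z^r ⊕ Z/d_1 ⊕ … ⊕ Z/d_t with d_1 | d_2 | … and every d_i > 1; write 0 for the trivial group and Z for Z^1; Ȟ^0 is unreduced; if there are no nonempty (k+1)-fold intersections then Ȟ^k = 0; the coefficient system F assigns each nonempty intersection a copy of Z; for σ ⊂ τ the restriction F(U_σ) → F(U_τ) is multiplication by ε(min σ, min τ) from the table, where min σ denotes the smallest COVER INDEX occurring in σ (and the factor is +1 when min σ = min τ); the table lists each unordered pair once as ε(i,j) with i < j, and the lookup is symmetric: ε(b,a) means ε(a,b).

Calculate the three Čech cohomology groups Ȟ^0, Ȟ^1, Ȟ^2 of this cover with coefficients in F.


Ȟ^0 ≅ 0, Ȟ^1 ≅ Z/2, Ȟ^2 ≅ 0

cover nerve:
  U12={j} U14={c} U23={b,e} U34={a,h}
C dims 4,4; δ0: rk 4, SNF 1^3·2
Ȟ^0: (4−4)−0=0 ⇒ 0
Ȟ^1: (4−0)−4=0 plus torsion [2] ⇒ Z/2
Ȟ^2: (0−0)−0=0 ⇒ 0


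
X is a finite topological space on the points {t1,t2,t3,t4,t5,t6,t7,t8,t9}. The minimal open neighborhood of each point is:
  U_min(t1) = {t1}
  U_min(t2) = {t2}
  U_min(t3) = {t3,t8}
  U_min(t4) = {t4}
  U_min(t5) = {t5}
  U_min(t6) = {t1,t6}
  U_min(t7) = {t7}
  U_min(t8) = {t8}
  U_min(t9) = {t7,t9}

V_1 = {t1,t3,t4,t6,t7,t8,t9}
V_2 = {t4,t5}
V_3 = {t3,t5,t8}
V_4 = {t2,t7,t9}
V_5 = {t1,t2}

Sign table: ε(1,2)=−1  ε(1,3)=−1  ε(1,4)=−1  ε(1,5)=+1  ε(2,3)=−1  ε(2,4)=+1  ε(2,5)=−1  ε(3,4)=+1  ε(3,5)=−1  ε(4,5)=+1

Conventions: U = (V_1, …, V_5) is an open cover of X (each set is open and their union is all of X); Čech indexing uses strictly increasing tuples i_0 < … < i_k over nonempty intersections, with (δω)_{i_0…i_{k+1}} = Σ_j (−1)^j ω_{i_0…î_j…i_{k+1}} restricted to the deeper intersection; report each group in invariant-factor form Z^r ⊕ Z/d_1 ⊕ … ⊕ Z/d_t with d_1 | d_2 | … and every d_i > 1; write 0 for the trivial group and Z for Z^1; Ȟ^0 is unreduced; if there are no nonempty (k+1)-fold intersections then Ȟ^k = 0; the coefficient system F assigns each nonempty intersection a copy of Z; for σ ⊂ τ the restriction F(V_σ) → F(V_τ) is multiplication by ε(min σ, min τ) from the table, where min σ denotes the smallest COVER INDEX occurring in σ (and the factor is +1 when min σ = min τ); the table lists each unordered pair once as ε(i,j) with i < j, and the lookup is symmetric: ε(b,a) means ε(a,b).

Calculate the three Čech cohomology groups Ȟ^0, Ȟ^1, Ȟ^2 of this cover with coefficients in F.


intersection data:
  V12={t4} V13={t3,t8} V14={t7,t9} V15={t1} V23={t5} V45={t2}
C dims 5,6; δ0: rk 5, SNF 1^4·2
Ȟ^0 = (5 − 5) − 0 = 0, so Ȟ^0 ≅ 0
Ȟ^1 = (6 − 0) − 5 = 1 plus torsion [2], so Ȟ^1 ≅ Z ⊕ Z/2
Ȟ^2 = (0 − 0) − 0 = 0, so Ȟ^2 ≅ 0

Ȟ^0(U;F) ≅ 0, Ȟ^1(U;F) ≅ Z ⊕ Z/2 and Ȟ^2(U;F) ≅ 0


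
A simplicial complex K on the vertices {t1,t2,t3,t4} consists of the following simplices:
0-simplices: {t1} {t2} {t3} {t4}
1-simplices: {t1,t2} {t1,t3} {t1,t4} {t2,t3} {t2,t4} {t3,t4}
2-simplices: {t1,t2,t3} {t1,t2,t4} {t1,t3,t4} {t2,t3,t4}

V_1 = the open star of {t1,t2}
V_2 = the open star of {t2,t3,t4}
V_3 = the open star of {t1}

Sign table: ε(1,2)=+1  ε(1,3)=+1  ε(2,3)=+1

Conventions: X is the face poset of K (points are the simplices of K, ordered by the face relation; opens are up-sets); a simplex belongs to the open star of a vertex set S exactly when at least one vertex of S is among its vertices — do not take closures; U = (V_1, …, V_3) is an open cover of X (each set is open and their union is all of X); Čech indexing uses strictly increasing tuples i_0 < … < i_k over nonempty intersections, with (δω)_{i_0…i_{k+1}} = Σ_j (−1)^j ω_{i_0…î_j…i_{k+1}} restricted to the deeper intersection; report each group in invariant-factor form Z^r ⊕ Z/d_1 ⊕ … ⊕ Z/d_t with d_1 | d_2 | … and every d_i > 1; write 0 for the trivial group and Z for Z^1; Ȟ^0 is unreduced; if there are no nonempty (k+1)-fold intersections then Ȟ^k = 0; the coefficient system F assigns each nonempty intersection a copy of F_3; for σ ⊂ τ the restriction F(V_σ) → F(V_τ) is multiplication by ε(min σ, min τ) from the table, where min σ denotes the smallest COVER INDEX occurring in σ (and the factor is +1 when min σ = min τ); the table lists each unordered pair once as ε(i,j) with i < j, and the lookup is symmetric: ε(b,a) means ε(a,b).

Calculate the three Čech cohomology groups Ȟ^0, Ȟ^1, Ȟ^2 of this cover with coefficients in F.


Ȟ^0 = Z/3; Ȟ^1 = 0; Ȟ^2 = 0

intersection data:
  V1={{t1},{t2},{t1,t2},{t1,t3},{t1,t4},{t2,t3},{t2,t4},{t1,t2,t3},{t1,t2,t4},{t1,t3,t4},{t2,t3,t4}} V2={{t2},{t3},{t4},{t1,t2},{t1,t3},{t1,t4},{t2,t3},{t2,t4},{t3,t4},{t1,t2,t3},{t1,t2,t4},{t1,t3,t4},{t2,t3,t4}} V3={{t1},{t1,t2},{t1,t3},{t1,t4},{t1,t2,t3},{t1,t2,t4},{t1,t3,t4}}
  V12={{t2},{t1,t2},{t1,t3},{t1,t4},{t2,t3},{t2,t4},{t1,t2,t3},{t1,t2,t4},{t1,t3,t4},{t2,t3,t4}} V13={{t1},{t1,t2},{t1,t3},{t1,t4},{t1,t2,t3},{t1,t2,t4},{t1,t3,t4}} V23={{t1,t2},{t1,t3},{t1,t4},{t1,t2,t3},{t1,t2,t4},{t1,t3,t4}}
  V123={{t1,t2},{t1,t3},{t1,t4},{t1,t2,t3},{t1,t2,t4},{t1,t3,t4}}
C dims 3,3,1; δ0: rk_F3 2; δ1: rk_F3 1
Ȟ^0 = (3 − 2) − 0 = 1, so Ȟ^0 ≅ Z/3
Ȟ^1 = (3 − 1) − 2 = 0, so Ȟ^1 ≅ 0
Ȟ^2 = (1 − 0) − 1 = 0, so Ȟ^2 ≅ 0


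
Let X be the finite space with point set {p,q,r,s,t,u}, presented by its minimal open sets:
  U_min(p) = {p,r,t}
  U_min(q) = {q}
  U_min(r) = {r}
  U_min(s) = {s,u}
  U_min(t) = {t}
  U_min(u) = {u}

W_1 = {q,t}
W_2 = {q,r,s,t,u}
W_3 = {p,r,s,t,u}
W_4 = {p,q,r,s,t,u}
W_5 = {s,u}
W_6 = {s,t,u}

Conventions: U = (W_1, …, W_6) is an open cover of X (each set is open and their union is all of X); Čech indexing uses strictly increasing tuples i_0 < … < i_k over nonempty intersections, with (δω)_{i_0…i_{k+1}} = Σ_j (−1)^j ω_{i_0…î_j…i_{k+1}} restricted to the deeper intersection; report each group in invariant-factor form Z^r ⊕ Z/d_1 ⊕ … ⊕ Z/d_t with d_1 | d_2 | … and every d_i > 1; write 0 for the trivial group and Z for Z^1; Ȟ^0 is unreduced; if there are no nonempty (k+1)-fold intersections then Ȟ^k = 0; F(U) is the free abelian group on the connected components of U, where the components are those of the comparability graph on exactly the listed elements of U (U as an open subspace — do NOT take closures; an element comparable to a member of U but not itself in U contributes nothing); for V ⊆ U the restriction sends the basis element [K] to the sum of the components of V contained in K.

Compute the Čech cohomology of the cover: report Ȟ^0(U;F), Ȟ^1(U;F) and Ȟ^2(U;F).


intersection data:
  W12={q,t} W13={t} W14={q,t} W16={t} W23={r,s,t,u} W24={q,r,s,t,u} W25={s,u} W26={s,t,u} W34={p,r,s,t,u} W35={s,u} W36={s,t,u} W45={s,u} W46={s,t,u} W56={s,u}
  W123={t} W124={q,t} W126={t} W134={t} W136={t} W146={t} W234={r,s,t,u} W235={s,u} W236={s,t,u} W245={s,u} W246={s,t,u} W256={s,u} W345={s,u} W346={s,t,u} W356={s,u} W456={s,u}
  W1234={t} W1236={t} W1246={t} W1346={t} W2345={s,u} W2346={s,t,u} W2356={s,u} W2456={s,u} W3456={s,u}
  W12346={t} W23456={s,u}
components per intersection:
  W1: {q} {t}
  W2: {q} {r} {s,u} {t}
  W3: {p,r,t} {s,u}
  W4: {p,r,t} {q} {s,u}
  W5: {s,u}
  W6: {s,u} {t}
  W12: {q} {t}
  W13: {t}
  W14: {q} {t}
  W16: {t}
  W23: {r} {s,u} {t}
  W24: {q} {r} {s,u} {t}
  W25: {s,u}
  W26: {s,u} {t}
  W34: {p,r,t} {s,u}
  W35: {s,u}
  W36: {s,u} {t}
  W45: {s,u}
  W46: {s,u} {t}
  W56: {s,u}
  W123: {t}
  W124: {q} {t}
  W126: {t}
  W134: {t}
  W136: {t}
  W146: {t}
  W234: {r} {s,u} {t}
  W235: {s,u}
  W236: {s,u} {t}
  W245: {s,u}
  W246: {s,u} {t}
  W256: {s,u}
  W345: {s,u}
  W346: {s,u} {t}
  W356: {s,u}
  W456: {s,u}
  W1234: {t}
  W1236: {t}
  W1246: {t}
  W1346: {t}
  W2345: {s,u}
  W2346: {s,u} {t}
  W2356: {s,u}
  W2456: {s,u}
  W3456: {s,u}
  W12346: {t}
  W23456: {s,u}
C dims 14,25,22,10; δ0: rk 11, SNF 1^11; δ1: rk 14, SNF 1^14; δ2: rk 8, SNF 1^8
Ȟ^0 = (14 − 11) − 0 = 3, so Ȟ^0 ≅ Z^3
Ȟ^1 = (25 − 14) − 11 = 0, so Ȟ^1 ≅ 0
Ȟ^2 = (22 − 8) − 14 = 0, so Ȟ^2 ≅ 0

Ȟ^0 ≅ Z^3, Ȟ^1 ≅ 0 and Ȟ^2 ≅ 0


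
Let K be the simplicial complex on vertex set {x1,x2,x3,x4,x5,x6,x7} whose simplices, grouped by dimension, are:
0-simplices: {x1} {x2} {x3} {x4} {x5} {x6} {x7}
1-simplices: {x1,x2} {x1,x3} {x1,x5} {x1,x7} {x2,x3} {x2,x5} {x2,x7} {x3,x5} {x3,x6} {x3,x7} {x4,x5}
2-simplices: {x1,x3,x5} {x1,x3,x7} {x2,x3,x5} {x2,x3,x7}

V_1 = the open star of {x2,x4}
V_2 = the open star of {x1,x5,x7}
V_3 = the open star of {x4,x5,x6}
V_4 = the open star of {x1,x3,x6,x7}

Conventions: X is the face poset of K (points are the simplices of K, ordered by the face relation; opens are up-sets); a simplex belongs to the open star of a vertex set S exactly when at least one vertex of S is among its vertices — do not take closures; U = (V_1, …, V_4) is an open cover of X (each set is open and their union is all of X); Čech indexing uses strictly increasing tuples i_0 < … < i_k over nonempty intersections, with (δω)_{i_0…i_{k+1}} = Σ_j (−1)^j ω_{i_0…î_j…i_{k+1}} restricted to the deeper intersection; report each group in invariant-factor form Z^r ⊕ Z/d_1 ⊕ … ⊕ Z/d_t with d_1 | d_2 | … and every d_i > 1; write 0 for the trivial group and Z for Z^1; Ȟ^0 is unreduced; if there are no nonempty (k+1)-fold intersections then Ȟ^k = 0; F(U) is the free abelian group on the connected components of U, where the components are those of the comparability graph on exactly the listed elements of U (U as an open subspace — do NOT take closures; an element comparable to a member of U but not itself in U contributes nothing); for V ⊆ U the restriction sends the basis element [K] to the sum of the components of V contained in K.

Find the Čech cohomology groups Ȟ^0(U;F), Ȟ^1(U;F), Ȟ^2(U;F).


Ȟ^0 ≅ Z,  Ȟ^1 ≅ Z,  Ȟ^2 ≅ 0

cover nerve:
  V1={{x2},{x4},{x1,x2},{x2,x3},{x2,x5},{x2,x7},{x4,x5},{x2,x3,x5},{x2,x3,x7}} V2={{x1},{x5},{x7},{x1,x2},{x1,x3},{x1,x5},{x1,x7},{x2,x5},{x2,x7},{x3,x5},{x3,x7},{x4,x5},{x1,x3,x5},{x1,x3,x7},{x2,x3,x5},{x2,x3,x7}} V3={{x4},{x5},{x6},{x1,x5},{x2,x5},{x3,x5},{x3,x6},{x4,x5},{x1,x3,x5},{x2,x3,x5}} V4={{x1},{x3},{x6},{x7},{x1,x2},{x1,x3},{x1,x5},{x1,x7},{x2,x3},{x2,x7},{x3,x5},{x3,x6},{x3,x7},{x1,x3,x5},{x1,x3,x7},{x2,x3,x5},{x2,x3,x7}}
  V12={{x1,x2},{x2,x5},{x2,x7},{x4,x5},{x2,x3,x5},{x2,x3,x7}} V13={{x4},{x2,x5},{x4,x5},{x2,x3,x5}} V14={{x1,x2},{x2,x3},{x2,x7},{x2,x3,x5},{x2,x3,x7}} V23={{x5},{x1,x5},{x2,x5},{x3,x5},{x4,x5},{x1,x3,x5},{x2,x3,x5}} V24={{x1},{x7},{x1,x2},{x1,x3},{x1,x5},{x1,x7},{x2,x7},{x3,x5},{x3,x7},{x1,x3,x5},{x1,x3,x7},{x2,x3,x5},{x2,x3,x7}} V34={{x6},{x1,x5},{x3,x5},{x3,x6},{x1,x3,x5},{x2,x3,x5}}
  V123={{x2,x5},{x4,x5},{x2,x3,x5}} V124={{x1,x2},{x2,x7},{x2,x3,x5},{x2,x3,x7}} V134={{x2,x3,x5}} V234={{x1,x5},{x3,x5},{x1,x3,x5},{x2,x3,x5}}
  V1234={{x2,x3,x5}}
components per intersection:
  V1: {{x2},{x1,x2},{x2,x3},{x2,x5},{x2,x7},{x2,x3,x5},{x2,x3,x7}} {{x4},{x4,x5}}
  V2: {{x1},{x5},{x7},{x1,x2},{x1,x3},{x1,x5},{x1,x7},{x2,x5},{x2,x7},{x3,x5},{x3,x7},{x4,x5},{x1,x3,x5},{x1,x3,x7},{x2,x3,x5},{x2,x3,x7}}
  V3: {{x4},{x5},{x1,x5},{x2,x5},{x3,x5},{x4,x5},{x1,x3,x5},{x2,x3,x5}} {{x6},{x3,x6}}
  V4: {{x1},{x3},{x6},{x7},{x1,x2},{x1,x3},{x1,x5},{x1,x7},{x2,x3},{x2,x7},{x3,x5},{x3,x6},{x3,x7},{x1,x3,x5},{x1,x3,x7},{x2,x3,x5},{x2,x3,x7}}
  V12: {{x1,x2}} {{x2,x5},{x2,x3,x5}} {{x2,x7},{x2,x3,x7}} {{x4,x5}}
  V13: {{x4},{x4,x5}} {{x2,x5},{x2,x3,x5}}
  V14: {{x1,x2}} {{x2,x3},{x2,x7},{x2,x3,x5},{x2,x3,x7}}
  V23: {{x5},{x1,x5},{x2,x5},{x3,x5},{x4,x5},{x1,x3,x5},{x2,x3,x5}}
  V24: {{x1},{x7},{x1,x2},{x1,x3},{x1,x5},{x1,x7},{x2,x7},{x3,x5},{x3,x7},{x1,x3,x5},{x1,x3,x7},{x2,x3,x5},{x2,x3,x7}}
  V34: {{x6},{x3,x6}} {{x1,x5},{x3,x5},{x1,x3,x5},{x2,x3,x5}}
  V123: {{x2,x5},{x2,x3,x5}} {{x4,x5}}
  V124: {{x1,x2}} {{x2,x7},{x2,x3,x7}} {{x2,x3,x5}}
  V134: {{x2,x3,x5}}
  V234: {{x1,x5},{x3,x5},{x1,x3,x5},{x2,x3,x5}}
  V1234: {{x2,x3,x5}}
C dims 6,12,7,1; δ0: rk 5, SNF 1^5; δ1: rk 6, SNF 1^6; δ2: rk 1, SNF 1^1
Ȟ^0: (6−5)−0=1 ⇒ Z
Ȟ^1: (12−6)−5=1 ⇒ Z
Ȟ^2: (7−1)−6=0 ⇒ 0


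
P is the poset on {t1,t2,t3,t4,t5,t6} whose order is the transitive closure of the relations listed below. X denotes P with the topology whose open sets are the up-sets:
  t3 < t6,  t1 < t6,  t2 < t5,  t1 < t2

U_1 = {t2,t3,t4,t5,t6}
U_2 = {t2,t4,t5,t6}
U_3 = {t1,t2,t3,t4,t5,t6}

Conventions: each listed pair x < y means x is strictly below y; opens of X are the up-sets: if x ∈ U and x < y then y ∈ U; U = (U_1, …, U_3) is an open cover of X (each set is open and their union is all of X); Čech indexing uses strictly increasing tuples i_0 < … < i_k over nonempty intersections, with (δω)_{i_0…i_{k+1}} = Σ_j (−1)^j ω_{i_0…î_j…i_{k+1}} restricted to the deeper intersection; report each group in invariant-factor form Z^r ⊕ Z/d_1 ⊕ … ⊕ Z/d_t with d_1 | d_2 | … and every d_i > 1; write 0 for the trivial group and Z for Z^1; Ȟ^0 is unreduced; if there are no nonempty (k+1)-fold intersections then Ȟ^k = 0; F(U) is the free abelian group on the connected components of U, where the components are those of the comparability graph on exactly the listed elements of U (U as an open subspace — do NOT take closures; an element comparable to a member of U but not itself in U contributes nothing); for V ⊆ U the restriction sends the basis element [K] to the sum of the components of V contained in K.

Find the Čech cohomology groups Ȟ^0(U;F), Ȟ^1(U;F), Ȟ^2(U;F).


nerve simplices:
  U12={t2,t4,t5,t6} U13={t2,t3,t4,t5,t6} U23={t2,t4,t5,t6}
  U123={t2,t4,t5,t6}
components per intersection:
  U1: {t2,t5} {t3,t6} {t4}
  U2: {t2,t5} {t4} {t6}
  U3: {t1,t2,t3,t5,t6} {t4}
  U12: {t2,t5} {t4} {t6}
  U13: {t2,t5} {t3,t6} {t4}
  U23: {t2,t5} {t4} {t6}
  U123: {t2,t5} {t4} {t6}
C dims 8,9,3; δ0: rk 6, SNF 1^6; δ1: rk 3, SNF 1^3
degree 0: 8−6−0 = 2 → Ȟ^0 ≅ Z^2
degree 1: 9−3−6 = 0 → Ȟ^1 ≅ 0
degree 2: 3−0−3 = 0 → Ȟ^2 ≅ 0

Ȟ^0(U;F) ≅ Z^2, Ȟ^1(U;F) ≅ 0, Ȟ^2(U;F) ≅ 0


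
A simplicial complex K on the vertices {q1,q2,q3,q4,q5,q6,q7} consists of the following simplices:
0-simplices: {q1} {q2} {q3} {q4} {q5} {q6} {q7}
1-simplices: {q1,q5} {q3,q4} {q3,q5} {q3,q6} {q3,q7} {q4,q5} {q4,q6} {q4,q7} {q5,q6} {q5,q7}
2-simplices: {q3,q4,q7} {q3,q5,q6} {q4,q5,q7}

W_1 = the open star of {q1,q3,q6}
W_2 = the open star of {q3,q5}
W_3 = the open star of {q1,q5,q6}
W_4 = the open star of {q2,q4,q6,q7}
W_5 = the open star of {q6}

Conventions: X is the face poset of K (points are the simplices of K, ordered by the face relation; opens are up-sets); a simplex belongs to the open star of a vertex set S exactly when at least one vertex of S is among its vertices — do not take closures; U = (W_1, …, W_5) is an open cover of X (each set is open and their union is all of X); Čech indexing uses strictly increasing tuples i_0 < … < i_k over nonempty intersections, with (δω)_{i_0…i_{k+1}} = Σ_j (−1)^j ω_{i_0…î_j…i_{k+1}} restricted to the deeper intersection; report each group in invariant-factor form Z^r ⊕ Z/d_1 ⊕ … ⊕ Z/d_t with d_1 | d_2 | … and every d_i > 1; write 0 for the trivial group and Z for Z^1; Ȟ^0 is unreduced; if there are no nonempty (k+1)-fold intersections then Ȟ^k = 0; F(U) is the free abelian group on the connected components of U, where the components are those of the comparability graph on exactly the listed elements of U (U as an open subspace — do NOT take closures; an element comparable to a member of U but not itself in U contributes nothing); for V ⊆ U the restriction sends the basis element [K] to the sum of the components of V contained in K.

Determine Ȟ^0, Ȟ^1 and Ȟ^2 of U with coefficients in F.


nerve simplices:
  W1={{q1},{q3},{q6},{q1,q5},{q3,q4},{q3,q5},{q3,q6},{q3,q7},{q4,q6},{q5,q6},{q3,q4,q7},{q3,q5,q6}} W2={{q3},{q5},{q1,q5},{q3,q4},{q3,q5},{q3,q6},{q3,q7},{q4,q5},{q5,q6},{q5,q7},{q3,q4,q7},{q3,q5,q6},{q4,q5,q7}} W3={{q1},{q5},{q6},{q1,q5},{q3,q5},{q3,q6},{q4,q5},{q4,q6},{q5,q6},{q5,q7},{q3,q5,q6},{q4,q5,q7}} W4={{q2},{q4},{q6},{q7},{q3,q4},{q3,q6},{q3,q7},{q4,q5},{q4,q6},{q4,q7},{q5,q6},{q5,q7},{q3,q4,q7},{q3,q5,q6},{q4,q5,q7}} W5={{q6},{q3,q6},{q4,q6},{q5,q6},{q3,q5,q6}}
  W12={{q3},{q1,q5},{q3,q4},{q3,q5},{q3,q6},{q3,q7},{q5,q6},{q3,q4,q7},{q3,q5,q6}} W13={{q1},{q6},{q1,q5},{q3,q5},{q3,q6},{q4,q6},{q5,q6},{q3,q5,q6}} W14={{q6},{q3,q4},{q3,q6},{q3,q7},{q4,q6},{q5,q6},{q3,q4,q7},{q3,q5,q6}} W15={{q6},{q3,q6},{q4,q6},{q5,q6},{q3,q5,q6}} W23={{q5},{q1,q5},{q3,q5},{q3,q6},{q4,q5},{q5,q6},{q5,q7},{q3,q5,q6},{q4,q5,q7}} W24={{q3,q4},{q3,q6},{q3,q7},{q4,q5},{q5,q6},{q5,q7},{q3,q4,q7},{q3,q5,q6},{q4,q5,q7}} W25={{q3,q6},{q5,q6},{q3,q5,q6}} W34={{q6},{q3,q6},{q4,q5},{q4,q6},{q5,q6},{q5,q7},{q3,q5,q6},{q4,q5,q7}} W35={{q6},{q3,q6},{q4,q6},{q5,q6},{q3,q5,q6}} W45={{q6},{q3,q6},{q4,q6},{q5,q6},{q3,q5,q6}}
  W123={{q1,q5},{q3,q5},{q3,q6},{q5,q6},{q3,q5,q6}} W124={{q3,q4},{q3,q6},{q3,q7},{q5,q6},{q3,q4,q7},{q3,q5,q6}} W125={{q3,q6},{q5,q6},{q3,q5,q6}} W134={{q6},{q3,q6},{q4,q6},{q5,q6},{q3,q5,q6}} W135={{q6},{q3,q6},{q4,q6},{q5,q6},{q3,q5,q6}} W145={{q6},{q3,q6},{q4,q6},{q5,q6},{q3,q5,q6}} W234={{q3,q6},{q4,q5},{q5,q6},{q5,q7},{q3,q5,q6},{q4,q5,q7}} W235={{q3,q6},{q5,q6},{q3,q5,q6}} W245={{q3,q6},{q5,q6},{q3,q5,q6}} W345={{q6},{q3,q6},{q4,q6},{q5,q6},{q3,q5,q6}}
  W1234={{q3,q6},{q5,q6},{q3,q5,q6}} W1235={{q3,q6},{q5,q6},{q3,q5,q6}} W1245={{q3,q6},{q5,q6},{q3,q5,q6}} W1345={{q6},{q3,q6},{q4,q6},{q5,q6},{q3,q5,q6}} W2345={{q3,q6},{q5,q6},{q3,q5,q6}}
  W12345={{q3,q6},{q5,q6},{q3,q5,q6}}
components per intersection:
  W1: {{q1},{q1,q5}} {{q3},{q6},{q3,q4},{q3,q5},{q3,q6},{q3,q7},{q4,q6},{q5,q6},{q3,q4,q7},{q3,q5,q6}}
  W2: {{q3},{q5},{q1,q5},{q3,q4},{q3,q5},{q3,q6},{q3,q7},{q4,q5},{q5,q6},{q5,q7},{q3,q4,q7},{q3,q5,q6},{q4,q5,q7}}
  W3: {{q1},{q5},{q6},{q1,q5},{q3,q5},{q3,q6},{q4,q5},{q4,q6},{q5,q6},{q5,q7},{q3,q5,q6},{q4,q5,q7}}
  W4: {{q2}} {{q4},{q6},{q7},{q3,q4},{q3,q6},{q3,q7},{q4,q5},{q4,q6},{q4,q7},{q5,q6},{q5,q7},{q3,q4,q7},{q3,q5,q6},{q4,q5,q7}}
  W5: {{q6},{q3,q6},{q4,q6},{q5,q6},{q3,q5,q6}}
  W12: {{q3},{q3,q4},{q3,q5},{q3,q6},{q3,q7},{q5,q6},{q3,q4,q7},{q3,q5,q6}} {{q1,q5}}
  W13: {{q1},{q1,q5}} {{q6},{q3,q5},{q3,q6},{q4,q6},{q5,q6},{q3,q5,q6}}
  W14: {{q6},{q3,q6},{q4,q6},{q5,q6},{q3,q5,q6}} {{q3,q4},{q3,q7},{q3,q4,q7}}
  W15: {{q6},{q3,q6},{q4,q6},{q5,q6},{q3,q5,q6}}
  W23: {{q5},{q1,q5},{q3,q5},{q3,q6},{q4,q5},{q5,q6},{q5,q7},{q3,q5,q6},{q4,q5,q7}}
  W24: {{q3,q4},{q3,q7},{q3,q4,q7}} {{q3,q6},{q5,q6},{q3,q5,q6}} {{q4,q5},{q5,q7},{q4,q5,q7}}
  W25: {{q3,q6},{q5,q6},{q3,q5,q6}}
  W34: {{q6},{q3,q6},{q4,q6},{q5,q6},{q3,q5,q6}} {{q4,q5},{q5,q7},{q4,q5,q7}}
  W35: {{q6},{q3,q6},{q4,q6},{q5,q6},{q3,q5,q6}}
  W45: {{q6},{q3,q6},{q4,q6},{q5,q6},{q3,q5,q6}}
  W123: {{q1,q5}} {{q3,q5},{q3,q6},{q5,q6},{q3,q5,q6}}
  W124: {{q3,q4},{q3,q7},{q3,q4,q7}} {{q3,q6},{q5,q6},{q3,q5,q6}}
  W125: {{q3,q6},{q5,q6},{q3,q5,q6}}
  W134: {{q6},{q3,q6},{q4,q6},{q5,q6},{q3,q5,q6}}
  W135: {{q6},{q3,q6},{q4,q6},{q5,q6},{q3,q5,q6}}
  W145: {{q6},{q3,q6},{q4,q6},{q5,q6},{q3,q5,q6}}
  W234: {{q3,q6},{q5,q6},{q3,q5,q6}} {{q4,q5},{q5,q7},{q4,q5,q7}}
  W235: {{q3,q6},{q5,q6},{q3,q5,q6}}
  W245: {{q3,q6},{q5,q6},{q3,q5,q6}}
  W345: {{q6},{q3,q6},{q4,q6},{q5,q6},{q3,q5,q6}}
  W1234: {{q3,q6},{q5,q6},{q3,q5,q6}}
  W1235: {{q3,q6},{q5,q6},{q3,q5,q6}}
  W1245: {{q3,q6},{q5,q6},{q3,q5,q6}}
  W1345: {{q6},{q3,q6},{q4,q6},{q5,q6},{q3,q5,q6}}
  W2345: {{q3,q6},{q5,q6},{q3,q5,q6}}
  W12345: {{q3,q6},{q5,q6},{q3,q5,q6}}
C dims 7,16,13,5; δ0: rk 5, SNF 1^5; δ1: rk 9, SNF 1^9; δ2: rk 4, SNF 1^4
degree 0: 7−5−0 = 2 → Ȟ^0 ≅ Z^2
degree 1: 16−9−5 = 2 → Ȟ^1 ≅ Z^2
degree 2: 13−4−9 = 0 → Ȟ^2 ≅ 0

Ȟ^0(U;F) ≅ Z^2, Ȟ^1(U;F) ≅ Z^2 and Ȟ^2(U;F) ≅ 0
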